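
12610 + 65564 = 78174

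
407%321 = 86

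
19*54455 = 1034645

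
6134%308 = 282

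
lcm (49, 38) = 1862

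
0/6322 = 0 = 0.00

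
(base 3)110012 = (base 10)329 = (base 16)149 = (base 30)at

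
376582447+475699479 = 852281926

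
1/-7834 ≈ -0.000128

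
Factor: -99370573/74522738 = -1*2^(-1)*59^1*227^(-1)*164147^(-1)*1684247^1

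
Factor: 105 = 3^1 * 5^1 * 7^1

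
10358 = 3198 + 7160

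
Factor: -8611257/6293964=-1*2^(-2)*631^1*4549^1*524497^(-1)=-2870419/2097988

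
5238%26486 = 5238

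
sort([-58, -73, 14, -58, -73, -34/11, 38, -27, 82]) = [-73, -73, -58, -58, -27, -34/11, 14, 38, 82]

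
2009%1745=264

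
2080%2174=2080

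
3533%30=23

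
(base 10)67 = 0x43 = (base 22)31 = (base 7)124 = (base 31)25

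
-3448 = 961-4409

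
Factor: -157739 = -1*157739^1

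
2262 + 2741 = 5003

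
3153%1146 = 861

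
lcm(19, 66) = 1254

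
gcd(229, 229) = 229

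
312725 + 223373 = 536098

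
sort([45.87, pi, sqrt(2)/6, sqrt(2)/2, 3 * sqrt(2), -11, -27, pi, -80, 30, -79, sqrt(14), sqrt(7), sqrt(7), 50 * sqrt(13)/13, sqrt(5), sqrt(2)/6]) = [-80, -79, -27, -11, sqrt(2)/6, sqrt(2)/6, sqrt(2)/2, sqrt(5), sqrt(7), sqrt(7), pi, pi, sqrt(14), 3 * sqrt(2), 50 * sqrt(13)/13, 30, 45.87]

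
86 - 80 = 6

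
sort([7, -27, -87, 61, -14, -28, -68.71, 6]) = [-87, -68.71, -28, -27, -14, 6, 7, 61]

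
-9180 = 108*(-85) 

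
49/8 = 6 + 1/8 ≈ 6.13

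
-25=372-397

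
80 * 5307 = 424560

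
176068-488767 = -312699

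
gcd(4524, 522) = 174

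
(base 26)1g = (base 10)42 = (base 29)1d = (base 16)2a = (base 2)101010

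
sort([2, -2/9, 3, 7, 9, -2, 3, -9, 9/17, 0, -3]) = [-9, -3, -2, -2/9, 0, 9/17, 2, 3, 3, 7, 9]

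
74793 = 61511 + 13282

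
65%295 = 65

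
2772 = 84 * 33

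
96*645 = 61920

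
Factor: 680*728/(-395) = -1*2^6*7^1*13^1*17^1*79^(-1) = -99008/79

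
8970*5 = 44850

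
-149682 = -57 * 2626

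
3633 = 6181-2548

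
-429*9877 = -4237233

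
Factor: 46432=2^5*1451^1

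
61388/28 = 2192+3/7 ≈ 2192.43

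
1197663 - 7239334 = -6041671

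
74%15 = 14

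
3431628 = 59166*58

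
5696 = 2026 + 3670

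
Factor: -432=-1 * 2^4 * 3^3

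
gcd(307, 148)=1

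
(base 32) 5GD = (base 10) 5645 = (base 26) 893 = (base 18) H7B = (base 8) 13015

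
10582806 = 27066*391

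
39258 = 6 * 6543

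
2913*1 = 2913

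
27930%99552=27930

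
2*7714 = 15428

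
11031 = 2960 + 8071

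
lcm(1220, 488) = 2440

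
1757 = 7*251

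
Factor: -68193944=-1*2^3*7^1*13^1*283^1*331^1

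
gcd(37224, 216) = 72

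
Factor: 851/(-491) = -1*23^1*37^1*491^(-1)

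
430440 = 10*43044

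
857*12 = 10284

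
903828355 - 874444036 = 29384319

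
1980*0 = 0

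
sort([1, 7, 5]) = [1, 5, 7]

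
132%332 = 132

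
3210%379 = 178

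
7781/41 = 189 + 32/41 ≈ 189.78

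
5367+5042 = 10409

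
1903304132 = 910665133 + 992638999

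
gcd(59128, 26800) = 8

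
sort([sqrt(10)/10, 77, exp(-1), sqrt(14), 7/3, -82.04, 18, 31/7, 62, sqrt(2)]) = [-82.04, sqrt(10)/10, exp(-1), sqrt(2), 7/3, sqrt(14), 31/7, 18, 62, 77]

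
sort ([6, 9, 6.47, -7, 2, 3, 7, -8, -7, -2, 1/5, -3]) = [-8, -7, -7, -3, -2, 1/5, 2, 3, 6, 6.47, 7, 9]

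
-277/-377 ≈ 0.735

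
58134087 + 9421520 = 67555607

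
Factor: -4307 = -1*59^1*73^1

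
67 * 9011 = 603737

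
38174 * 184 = 7024016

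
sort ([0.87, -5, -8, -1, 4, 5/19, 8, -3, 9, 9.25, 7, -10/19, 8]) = [-8, -5, -3, -1, -10/19, 5/19, 0.87, 4, 7, 8, 8, 9, 9.25]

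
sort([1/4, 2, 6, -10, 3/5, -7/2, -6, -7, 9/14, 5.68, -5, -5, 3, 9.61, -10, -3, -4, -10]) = [-10, -10, -10, -7, -6, -5, -5, -4, -7/2, -3, 1/4, 3/5, 9/14, 2, 3, 5.68, 6, 9.61]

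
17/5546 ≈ 0.00307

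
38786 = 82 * 473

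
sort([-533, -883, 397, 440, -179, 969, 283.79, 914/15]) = [-883, -533, -179, 914/15, 283.79, 397, 440, 969]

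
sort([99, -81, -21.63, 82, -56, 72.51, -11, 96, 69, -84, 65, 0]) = [-84, -81, -56, -21.63, -11, 0, 65, 69, 72.51, 82, 96, 99]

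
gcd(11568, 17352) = 5784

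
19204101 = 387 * 49623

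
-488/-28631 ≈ 0.0170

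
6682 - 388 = 6294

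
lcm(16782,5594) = 16782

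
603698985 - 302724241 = 300974744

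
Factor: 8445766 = 2^1*7^1*19^1*31751^1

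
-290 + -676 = -966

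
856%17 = 6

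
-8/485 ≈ -0.0165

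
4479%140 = 139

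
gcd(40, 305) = 5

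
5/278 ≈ 0.0180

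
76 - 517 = -441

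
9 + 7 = 16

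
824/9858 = 412/4929 ≈ 0.0836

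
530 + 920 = 1450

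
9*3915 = 35235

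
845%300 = 245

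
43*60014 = 2580602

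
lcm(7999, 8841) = 167979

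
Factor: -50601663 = -1*3^2*7^2*114743^1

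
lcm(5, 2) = 10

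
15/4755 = 1/317 ≈ 0.00315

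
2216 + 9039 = 11255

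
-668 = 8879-9547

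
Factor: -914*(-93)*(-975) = -1*2^1*3^2*5^2*13^1*31^1*457^1 = -82876950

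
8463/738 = 11 + 115/246 ≈ 11.47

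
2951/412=7 + 67/412 ≈ 7.16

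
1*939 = 939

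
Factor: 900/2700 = 3^(-1) = 1/3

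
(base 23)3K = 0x59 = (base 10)89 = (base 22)41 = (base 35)2J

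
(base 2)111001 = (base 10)57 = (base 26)25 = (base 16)39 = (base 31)1q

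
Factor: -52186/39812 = -1*2^(-1)*37^(-1)*97^1 = -97/74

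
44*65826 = 2896344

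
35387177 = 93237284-57850107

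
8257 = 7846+411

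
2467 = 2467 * 1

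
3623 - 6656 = -3033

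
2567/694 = 3+485/694 ≈ 3.70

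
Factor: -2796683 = -1*641^1*4363^1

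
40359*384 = 15497856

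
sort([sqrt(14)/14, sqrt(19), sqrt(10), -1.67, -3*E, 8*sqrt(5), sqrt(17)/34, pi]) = [-3*E, -1.67, sqrt(17)/34, sqrt(14)/14, pi, sqrt(10), sqrt(19), 8*sqrt(5)]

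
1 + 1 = 2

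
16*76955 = 1231280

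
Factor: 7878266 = 2^1 * 11^1 * 358103^1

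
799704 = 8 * 99963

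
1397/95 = 14 + 67/95 ≈ 14.71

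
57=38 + 19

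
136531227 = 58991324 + 77539903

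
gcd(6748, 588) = 28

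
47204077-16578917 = 30625160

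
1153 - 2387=-1234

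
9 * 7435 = 66915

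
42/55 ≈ 0.764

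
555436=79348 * 7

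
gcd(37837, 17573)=1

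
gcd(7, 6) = 1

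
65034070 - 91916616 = -26882546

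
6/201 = 2/67 ≈ 0.0299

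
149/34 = 4 + 13/34 ≈ 4.38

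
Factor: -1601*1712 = -1*2^4*107^1*1601^1 = -2740912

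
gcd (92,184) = 92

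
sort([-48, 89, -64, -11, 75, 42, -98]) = [-98, -64, -48, -11, 42, 75, 89]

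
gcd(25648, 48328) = 56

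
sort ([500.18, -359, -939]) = [-939, -359, 500.18]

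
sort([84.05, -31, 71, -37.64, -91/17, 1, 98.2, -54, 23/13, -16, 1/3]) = [-54, -37.64, -31, -16, -91/17, 1/3, 1, 23/13, 71, 84.05, 98.2]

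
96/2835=32/945 ≈ 0.0339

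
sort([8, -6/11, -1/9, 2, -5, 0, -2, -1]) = [-5, -2, -1, -6/11, -1/9, 0, 2, 8]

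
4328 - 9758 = -5430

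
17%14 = 3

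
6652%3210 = 232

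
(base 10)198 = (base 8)306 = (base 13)123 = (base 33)60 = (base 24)86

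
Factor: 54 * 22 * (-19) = -1 * 2^2 * 3^3 * 11^1 * 19^1 = -22572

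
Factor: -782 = -1*2^1*17^1*23^1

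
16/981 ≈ 0.0163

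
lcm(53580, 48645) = 3697020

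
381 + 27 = 408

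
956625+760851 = 1717476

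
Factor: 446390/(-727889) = -1 * 2^1 * 5^1 * 7^2 * 17^(-1) * 47^(-1) = -490/799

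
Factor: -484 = -1 * 2^2 * 11^2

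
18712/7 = 2673 + 1/7 ≈ 2673.14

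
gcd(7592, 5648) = 8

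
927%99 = 36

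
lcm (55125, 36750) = 110250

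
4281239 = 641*6679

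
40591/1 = 40591 = 40591.00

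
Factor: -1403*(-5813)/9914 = 2^(-1)*23^1*61^1*4957^(-1)*5813^1 = 8155639/9914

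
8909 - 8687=222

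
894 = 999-105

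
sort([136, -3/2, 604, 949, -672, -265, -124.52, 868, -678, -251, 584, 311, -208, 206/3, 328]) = [-678, -672, -265, -251, -208, -124.52, -3/2, 206/3, 136, 311, 328, 584, 604, 868, 949]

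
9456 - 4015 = 5441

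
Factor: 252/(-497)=-1 * 2^2 * 3^2 * 71^(-1)=-36/71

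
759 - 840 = -81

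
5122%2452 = 218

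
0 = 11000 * 0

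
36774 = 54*681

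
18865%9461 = 9404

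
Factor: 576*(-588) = -1*2^8*3^3*7^2 = -338688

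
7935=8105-170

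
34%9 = 7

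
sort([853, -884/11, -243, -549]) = [-549, -243, -884/11, 853]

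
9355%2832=859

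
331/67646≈0.00489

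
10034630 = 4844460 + 5190170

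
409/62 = 6 + 37/62 ≈ 6.60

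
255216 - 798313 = -543097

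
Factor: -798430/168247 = -1*2^1*5^1*79843^1*168247^ (-1)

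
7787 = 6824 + 963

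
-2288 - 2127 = -4415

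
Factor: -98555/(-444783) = 3^(-1)*5^1*23^1*173^(-1) = 115/519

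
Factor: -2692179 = -1*3^2*7^1*151^1*283^1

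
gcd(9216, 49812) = 12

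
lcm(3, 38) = 114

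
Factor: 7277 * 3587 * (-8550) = -1 * 2^1 * 3^2 * 5^2 * 17^1 * 19^2 * 211^1 * 383^1 = -223177221450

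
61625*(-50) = -3081250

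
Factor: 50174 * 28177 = 2^1 * 19^1 * 1483^1 * 25087^1 = 1413752798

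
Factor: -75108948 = -1*2^2*3^1*233^1*26863^1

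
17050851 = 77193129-60142278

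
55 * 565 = 31075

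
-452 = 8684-9136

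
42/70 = 3/5 = 0.60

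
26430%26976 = 26430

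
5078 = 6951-1873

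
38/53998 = 1/1421 ≈ 0.000704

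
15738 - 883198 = -867460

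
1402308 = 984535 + 417773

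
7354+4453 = 11807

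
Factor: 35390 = 2^1*5^1*3539^1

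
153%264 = 153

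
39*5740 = 223860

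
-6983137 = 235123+-7218260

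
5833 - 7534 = -1701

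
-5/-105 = 1/21 ≈ 0.0476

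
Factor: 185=5^1 * 37^1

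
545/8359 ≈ 0.0652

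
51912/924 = 56 + 2/11 ≈ 56.18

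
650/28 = 325/14 ≈ 23.21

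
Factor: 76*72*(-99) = -1*2^5*3^4*11^1*19^1 = -541728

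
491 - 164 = 327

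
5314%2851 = 2463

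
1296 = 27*48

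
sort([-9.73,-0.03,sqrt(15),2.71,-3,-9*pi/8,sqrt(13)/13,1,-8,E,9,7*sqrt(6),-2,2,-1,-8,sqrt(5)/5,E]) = [-9.73,-8,-8,-9*pi/8,-3,-2,-1,-0.03,sqrt(13)/13,sqrt(5)/5,1,2,2.71,E,E,sqrt(15),9,7*sqrt(6)]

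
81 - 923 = -842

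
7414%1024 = 246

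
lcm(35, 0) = 0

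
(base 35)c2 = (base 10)422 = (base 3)120122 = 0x1a6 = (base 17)17e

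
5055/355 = 1011/71 ≈ 14.24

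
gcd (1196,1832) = 4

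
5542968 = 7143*776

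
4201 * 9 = 37809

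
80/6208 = 5/388 ≈ 0.0129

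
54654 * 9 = 491886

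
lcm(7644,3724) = 145236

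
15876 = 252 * 63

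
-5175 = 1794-6969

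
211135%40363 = 9320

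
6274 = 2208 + 4066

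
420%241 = 179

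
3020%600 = 20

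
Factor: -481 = -1*13^1*37^1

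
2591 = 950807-948216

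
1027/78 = 79/6 ≈ 13.17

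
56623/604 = 93 + 451/604 ≈ 93.75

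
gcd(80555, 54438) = 1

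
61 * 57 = 3477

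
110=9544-9434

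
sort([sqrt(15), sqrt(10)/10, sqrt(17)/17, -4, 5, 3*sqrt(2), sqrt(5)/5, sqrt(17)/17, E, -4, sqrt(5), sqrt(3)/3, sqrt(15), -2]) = [-4, -4, -2, sqrt(17)/17, sqrt(17)/17, sqrt(10)/10, sqrt(5)/5, sqrt(3)/3, sqrt(5), E, sqrt(15), sqrt(15), 3*sqrt(2), 5]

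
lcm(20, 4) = 20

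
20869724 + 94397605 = 115267329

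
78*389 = 30342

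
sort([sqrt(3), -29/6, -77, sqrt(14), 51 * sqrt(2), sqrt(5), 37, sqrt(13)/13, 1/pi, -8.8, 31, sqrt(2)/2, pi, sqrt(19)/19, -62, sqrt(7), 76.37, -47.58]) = [-77, -62, -47.58, -8.8, -29/6, sqrt(19)/19, sqrt(13)/13, 1/pi, sqrt(2)/2, sqrt(3), sqrt(5), sqrt(7), pi, sqrt(14), 31, 37, 51 * sqrt(2), 76.37]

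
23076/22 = 1048 + 10/11 ≈ 1048.91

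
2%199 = 2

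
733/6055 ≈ 0.121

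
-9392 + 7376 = -2016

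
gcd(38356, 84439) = 1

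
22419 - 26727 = -4308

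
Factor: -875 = -1*5^3*7^1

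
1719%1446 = 273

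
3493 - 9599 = -6106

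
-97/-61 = 1 + 36/61 ≈ 1.59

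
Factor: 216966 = 2^1*3^1*36161^1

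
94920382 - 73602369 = 21318013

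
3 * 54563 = 163689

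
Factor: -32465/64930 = -1 * 2^(-1) = -1/2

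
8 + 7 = 15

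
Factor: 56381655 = 3^1*5^1*11^1*29^1*11783^1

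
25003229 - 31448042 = -6444813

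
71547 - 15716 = 55831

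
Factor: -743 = -1*743^1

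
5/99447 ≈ 0.0000503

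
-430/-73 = 5 + 65/73 ≈ 5.89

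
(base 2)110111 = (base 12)47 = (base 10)55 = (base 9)61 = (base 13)43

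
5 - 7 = -2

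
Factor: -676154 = -1 * 2^1 * 23^1 * 14699^1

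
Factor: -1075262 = -1*2^1*29^1*18539^1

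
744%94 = 86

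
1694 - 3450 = -1756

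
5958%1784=606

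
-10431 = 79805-90236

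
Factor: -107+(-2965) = -1*2^10*3^1 = -3072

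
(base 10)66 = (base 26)2e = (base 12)56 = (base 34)1w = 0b1000010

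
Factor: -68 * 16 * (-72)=2^9 * 3^2 * 17^1=78336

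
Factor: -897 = -1 * 3^1 * 13^1 * 23^1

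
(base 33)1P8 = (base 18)5GE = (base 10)1922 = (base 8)3602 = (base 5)30142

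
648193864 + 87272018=735465882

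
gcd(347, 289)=1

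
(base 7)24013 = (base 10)6184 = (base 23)bfk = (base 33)5md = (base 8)14050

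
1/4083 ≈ 0.000245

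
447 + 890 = 1337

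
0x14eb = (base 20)d7f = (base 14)1d47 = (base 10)5355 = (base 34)4lh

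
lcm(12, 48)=48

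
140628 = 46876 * 3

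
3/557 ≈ 0.00539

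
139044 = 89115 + 49929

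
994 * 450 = 447300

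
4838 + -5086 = -248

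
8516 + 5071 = 13587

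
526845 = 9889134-9362289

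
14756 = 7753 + 7003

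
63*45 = 2835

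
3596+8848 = 12444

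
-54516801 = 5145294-59662095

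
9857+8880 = 18737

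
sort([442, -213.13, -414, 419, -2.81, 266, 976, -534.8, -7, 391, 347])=[-534.8, -414, -213.13, -7, -2.81, 266, 347, 391, 419, 442, 976]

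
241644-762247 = -520603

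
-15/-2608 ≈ 0.00575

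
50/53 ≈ 0.943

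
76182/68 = 38091/34≈1120.32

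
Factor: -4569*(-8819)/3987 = 3^(-1)*443^(-1)*1523^1*8819^1 = 13431337/1329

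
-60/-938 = 30/469 ≈ 0.0640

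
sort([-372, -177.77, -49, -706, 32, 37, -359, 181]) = [-706, -372, -359, -177.77, -49, 32, 37, 181]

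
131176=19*6904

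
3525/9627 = 1175/3209 ≈ 0.366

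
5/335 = 1/67 ≈ 0.0149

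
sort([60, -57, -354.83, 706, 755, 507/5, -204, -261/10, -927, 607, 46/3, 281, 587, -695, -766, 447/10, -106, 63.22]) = [-927, -766, -695, -354.83, -204, -106, -57, -261/10, 46/3, 447/10, 60, 63.22, 507/5, 281, 587, 607, 706, 755]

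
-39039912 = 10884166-49924078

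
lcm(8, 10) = 40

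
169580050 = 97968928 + 71611122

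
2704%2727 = 2704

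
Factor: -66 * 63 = -1 * 2^1 * 3^3 * 7^1 * 11^1 = -4158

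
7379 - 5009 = 2370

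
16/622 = 8/311 ≈ 0.0257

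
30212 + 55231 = 85443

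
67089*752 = 50450928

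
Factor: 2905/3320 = 2^(-3)*7^1 = 7/8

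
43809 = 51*859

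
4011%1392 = 1227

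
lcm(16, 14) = 112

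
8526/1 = 8526 = 8526.00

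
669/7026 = 223/2342 ≈ 0.0952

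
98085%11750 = 4085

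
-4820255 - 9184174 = -14004429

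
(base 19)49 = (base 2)1010101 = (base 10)85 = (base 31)2n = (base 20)45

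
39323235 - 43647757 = -4324522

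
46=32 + 14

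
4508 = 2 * 2254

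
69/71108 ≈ 0.000970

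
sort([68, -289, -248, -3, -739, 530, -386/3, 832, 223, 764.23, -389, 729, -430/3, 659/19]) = [-739, -389, -289, -248, -430/3, -386/3, -3, 659/19, 68, 223, 530, 729, 764.23, 832]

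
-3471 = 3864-7335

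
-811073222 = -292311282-518761940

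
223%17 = 2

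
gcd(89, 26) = 1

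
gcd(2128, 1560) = 8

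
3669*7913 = 29032797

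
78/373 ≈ 0.209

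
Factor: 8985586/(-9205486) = -1*109^(-1)*42227^(-1)*4492793^1 = -4492793/4602743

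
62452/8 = 15613/2 = 7806.50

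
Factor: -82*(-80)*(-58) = -1*2^6*5^1*29^1*41^1 = -380480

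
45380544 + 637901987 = 683282531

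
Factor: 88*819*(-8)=-1*2^6*3^2*7^1*11^1*13^1=-576576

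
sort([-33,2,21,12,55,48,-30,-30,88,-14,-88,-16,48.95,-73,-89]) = [-89,-88,-73,-33,-30,-30,-16,-14,2,12,21,48,48.95,55,88]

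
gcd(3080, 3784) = 88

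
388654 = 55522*7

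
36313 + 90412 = 126725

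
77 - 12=65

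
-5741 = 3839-9580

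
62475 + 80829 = 143304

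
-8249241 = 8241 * (-1001)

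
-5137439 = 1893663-7031102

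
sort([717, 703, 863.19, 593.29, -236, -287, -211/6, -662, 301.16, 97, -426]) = [-662, -426, -287, -236, -211/6, 97, 301.16, 593.29, 703, 717, 863.19]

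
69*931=64239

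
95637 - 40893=54744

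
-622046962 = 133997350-756044312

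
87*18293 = 1591491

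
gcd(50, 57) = 1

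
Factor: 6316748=2^2*1579187^1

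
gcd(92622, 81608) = 2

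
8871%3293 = 2285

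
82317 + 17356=99673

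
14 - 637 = -623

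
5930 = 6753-823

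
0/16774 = 0 = 0.00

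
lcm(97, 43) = 4171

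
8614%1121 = 767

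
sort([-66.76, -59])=[-66.76, -59]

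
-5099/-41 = 124+15/41≈124.37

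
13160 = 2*6580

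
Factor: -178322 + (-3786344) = -1 * 2^1 * 977^1 * 2029^1 = -3964666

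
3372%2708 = 664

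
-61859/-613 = 100 + 559/613 ≈ 100.91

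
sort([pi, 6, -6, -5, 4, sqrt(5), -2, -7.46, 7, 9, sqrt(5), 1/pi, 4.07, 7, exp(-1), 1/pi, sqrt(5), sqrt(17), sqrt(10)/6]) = [-7.46, -6, -5, -2, 1/pi, 1/pi, exp(-1), sqrt(10)/6, sqrt(5), sqrt(5), sqrt(5), pi, 4, 4.07, sqrt(17), 6, 7, 7, 9]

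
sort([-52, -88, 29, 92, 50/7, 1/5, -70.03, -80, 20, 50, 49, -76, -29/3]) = [-88, -80, -76, -70.03, -52, -29/3, 1/5, 50/7, 20, 29, 49, 50, 92]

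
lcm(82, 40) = 1640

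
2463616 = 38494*64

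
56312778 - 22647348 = 33665430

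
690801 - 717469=-26668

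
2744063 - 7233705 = -4489642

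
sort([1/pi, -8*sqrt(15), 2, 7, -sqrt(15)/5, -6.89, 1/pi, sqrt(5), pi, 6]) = [-8*sqrt(15), -6.89, -sqrt(15)/5, 1/pi, 1/pi, 2, sqrt(5), pi, 6, 7]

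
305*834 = 254370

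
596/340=149/85 ≈ 1.75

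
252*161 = 40572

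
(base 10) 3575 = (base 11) 2760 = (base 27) 4ob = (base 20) 8if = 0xdf7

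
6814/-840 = -8 - 47/420 ≈ -8.11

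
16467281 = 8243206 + 8224075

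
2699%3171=2699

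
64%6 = 4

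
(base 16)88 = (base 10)136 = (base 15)91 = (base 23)5l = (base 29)4k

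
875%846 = 29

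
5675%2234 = 1207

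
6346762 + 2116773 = 8463535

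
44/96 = 11/24 ≈ 0.458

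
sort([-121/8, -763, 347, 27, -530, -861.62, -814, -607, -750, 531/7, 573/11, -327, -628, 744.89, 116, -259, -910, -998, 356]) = [-998, -910, -861.62, -814, -763, -750, -628, -607, -530, -327, -259, -121/8, 27, 573/11, 531/7, 116, 347, 356, 744.89]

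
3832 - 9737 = -5905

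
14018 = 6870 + 7148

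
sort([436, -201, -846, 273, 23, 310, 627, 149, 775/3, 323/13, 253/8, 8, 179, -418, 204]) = [-846, -418, -201, 8, 23, 323/13, 253/8, 149, 179, 204, 775/3, 273, 310, 436, 627]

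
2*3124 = 6248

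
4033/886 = 4 + 489/886 ≈ 4.55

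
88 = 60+28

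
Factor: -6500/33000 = -1*2^ (-1)*3^ (-1)*11^ (-1)*13^1 = -13/66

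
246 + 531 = 777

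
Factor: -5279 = -1*5279^1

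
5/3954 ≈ 0.00126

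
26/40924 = 1/1574 ≈ 0.000635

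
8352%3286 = 1780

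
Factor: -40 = -1*2^3*5^1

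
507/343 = 1 + 164/343 ≈ 1.48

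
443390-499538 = -56148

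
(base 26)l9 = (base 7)1422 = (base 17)1fb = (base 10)555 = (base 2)1000101011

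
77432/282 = 274 + 82/141 ≈ 274.58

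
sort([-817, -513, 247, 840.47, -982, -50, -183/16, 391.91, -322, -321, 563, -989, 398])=[-989, -982, -817, -513, -322, -321, -50, -183/16, 247, 391.91, 398, 563, 840.47]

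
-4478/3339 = -1 - 1139/3339 ≈ -1.34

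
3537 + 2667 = 6204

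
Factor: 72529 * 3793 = 29^1 * 41^1 * 61^1 * 3793^1 = 275102497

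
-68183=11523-79706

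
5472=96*57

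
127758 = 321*398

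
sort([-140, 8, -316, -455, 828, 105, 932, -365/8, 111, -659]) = [-659, -455, -316, -140, -365/8, 8, 105, 111, 828, 932]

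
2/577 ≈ 0.00347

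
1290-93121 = -91831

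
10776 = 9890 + 886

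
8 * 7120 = 56960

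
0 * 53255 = 0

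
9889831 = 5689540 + 4200291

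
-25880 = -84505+58625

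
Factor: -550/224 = -1*2^(-4)*5^2*7^(-1)*11^1 = -275/112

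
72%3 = 0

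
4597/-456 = -10 - 37/456 ≈ -10.08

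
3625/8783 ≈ 0.413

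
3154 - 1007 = 2147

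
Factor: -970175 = -1 * 5^2 * 151^1 * 257^1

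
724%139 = 29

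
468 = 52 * 9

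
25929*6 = 155574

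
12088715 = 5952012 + 6136703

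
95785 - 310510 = -214725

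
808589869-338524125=470065744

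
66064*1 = 66064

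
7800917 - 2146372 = 5654545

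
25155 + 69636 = 94791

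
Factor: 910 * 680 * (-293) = -1 * 2^4 * 5^2 * 7^1 * 13^1 * 17^1 * 293^1 = -181308400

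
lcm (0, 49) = 0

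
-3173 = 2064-5237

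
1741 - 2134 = -393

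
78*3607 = 281346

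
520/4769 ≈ 0.109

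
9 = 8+1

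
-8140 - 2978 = -11118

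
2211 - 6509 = -4298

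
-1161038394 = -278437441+-882600953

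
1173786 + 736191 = 1909977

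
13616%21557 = 13616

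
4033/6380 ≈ 0.632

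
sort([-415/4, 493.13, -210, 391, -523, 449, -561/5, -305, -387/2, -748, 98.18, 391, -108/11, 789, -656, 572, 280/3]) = [-748, -656, -523, -305, -210, -387/2, -561/5, -415/4, -108/11, 280/3, 98.18, 391, 391, 449, 493.13, 572, 789]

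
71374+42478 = 113852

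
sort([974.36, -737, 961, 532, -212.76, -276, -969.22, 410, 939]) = [-969.22, -737, -276, -212.76, 410, 532, 939, 961, 974.36]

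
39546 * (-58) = -2293668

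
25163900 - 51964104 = -26800204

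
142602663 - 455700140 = -313097477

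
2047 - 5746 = -3699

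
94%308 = 94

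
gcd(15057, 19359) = 2151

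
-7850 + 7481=-369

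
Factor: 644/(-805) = -1*2^2*5^(-1) = -4/5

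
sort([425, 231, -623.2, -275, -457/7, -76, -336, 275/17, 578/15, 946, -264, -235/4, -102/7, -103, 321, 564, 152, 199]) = [-623.2, -336, -275, -264, -103, -76, -457/7, -235/4, -102/7, 275/17, 578/15, 152, 199, 231, 321, 425, 564, 946]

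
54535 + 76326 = 130861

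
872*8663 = 7554136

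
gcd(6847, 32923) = 41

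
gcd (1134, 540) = 54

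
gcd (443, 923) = 1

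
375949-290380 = 85569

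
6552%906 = 210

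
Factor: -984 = -1*2^3*3^1*41^1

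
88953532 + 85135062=174088594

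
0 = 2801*0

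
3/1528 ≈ 0.00196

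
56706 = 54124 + 2582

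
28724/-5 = -5744 - 4/5 = -5744.80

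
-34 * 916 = -31144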